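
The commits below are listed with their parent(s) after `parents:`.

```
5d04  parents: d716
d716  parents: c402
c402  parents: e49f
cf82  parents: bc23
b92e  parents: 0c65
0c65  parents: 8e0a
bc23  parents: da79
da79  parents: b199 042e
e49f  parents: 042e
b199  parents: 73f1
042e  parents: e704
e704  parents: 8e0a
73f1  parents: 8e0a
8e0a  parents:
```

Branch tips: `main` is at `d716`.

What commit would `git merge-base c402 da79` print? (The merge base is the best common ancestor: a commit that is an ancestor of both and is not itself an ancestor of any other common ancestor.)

042e

Ancestors of c402: {042e, 8e0a, c402, e49f, e704}.
Ancestors of da79: {042e, 73f1, 8e0a, b199, da79, e704}.
Common ancestors: {042e, 8e0a, e704}.
Among these, 042e is not an ancestor of any other common ancestor — it is the merge base.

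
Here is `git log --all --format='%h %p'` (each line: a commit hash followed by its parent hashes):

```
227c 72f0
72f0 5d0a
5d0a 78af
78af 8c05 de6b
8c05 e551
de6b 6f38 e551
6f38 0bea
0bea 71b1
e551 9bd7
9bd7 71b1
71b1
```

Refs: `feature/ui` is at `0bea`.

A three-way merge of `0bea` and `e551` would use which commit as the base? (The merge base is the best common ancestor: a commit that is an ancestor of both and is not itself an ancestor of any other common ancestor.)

Ancestors of 0bea: {0bea, 71b1}.
Ancestors of e551: {71b1, 9bd7, e551}.
Common ancestors: {71b1}.
The only common ancestor is 71b1, so it is the merge base.

71b1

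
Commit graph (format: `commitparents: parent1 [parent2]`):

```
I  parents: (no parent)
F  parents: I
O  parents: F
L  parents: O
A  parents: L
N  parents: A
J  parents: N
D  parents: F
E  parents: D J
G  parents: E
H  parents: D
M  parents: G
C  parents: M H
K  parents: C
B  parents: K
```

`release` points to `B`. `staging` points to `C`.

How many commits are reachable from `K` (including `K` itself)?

Walking parent pointers from K: reachable set = {A, C, D, E, F, G, H, I, J, K, L, M, N, O}.
That is 14 commits.

14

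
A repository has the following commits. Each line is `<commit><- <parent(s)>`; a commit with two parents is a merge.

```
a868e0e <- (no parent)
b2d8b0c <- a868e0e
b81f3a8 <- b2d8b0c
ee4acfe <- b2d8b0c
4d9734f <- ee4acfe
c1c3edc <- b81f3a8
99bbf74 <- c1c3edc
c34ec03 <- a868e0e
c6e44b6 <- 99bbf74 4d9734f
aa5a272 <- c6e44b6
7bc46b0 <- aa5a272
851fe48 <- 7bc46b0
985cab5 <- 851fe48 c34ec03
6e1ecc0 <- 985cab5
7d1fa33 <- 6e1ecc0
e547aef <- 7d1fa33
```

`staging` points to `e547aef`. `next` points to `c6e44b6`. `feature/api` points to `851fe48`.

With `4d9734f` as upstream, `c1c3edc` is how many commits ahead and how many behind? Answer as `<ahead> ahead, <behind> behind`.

Reachable from c1c3edc: {a868e0e, b2d8b0c, b81f3a8, c1c3edc}.
Reachable from 4d9734f: {4d9734f, a868e0e, b2d8b0c, ee4acfe}.
Only in c1c3edc's history (ahead): {b81f3a8, c1c3edc} — 2.
Only in 4d9734f's history (behind): {4d9734f, ee4acfe} — 2.

2 ahead, 2 behind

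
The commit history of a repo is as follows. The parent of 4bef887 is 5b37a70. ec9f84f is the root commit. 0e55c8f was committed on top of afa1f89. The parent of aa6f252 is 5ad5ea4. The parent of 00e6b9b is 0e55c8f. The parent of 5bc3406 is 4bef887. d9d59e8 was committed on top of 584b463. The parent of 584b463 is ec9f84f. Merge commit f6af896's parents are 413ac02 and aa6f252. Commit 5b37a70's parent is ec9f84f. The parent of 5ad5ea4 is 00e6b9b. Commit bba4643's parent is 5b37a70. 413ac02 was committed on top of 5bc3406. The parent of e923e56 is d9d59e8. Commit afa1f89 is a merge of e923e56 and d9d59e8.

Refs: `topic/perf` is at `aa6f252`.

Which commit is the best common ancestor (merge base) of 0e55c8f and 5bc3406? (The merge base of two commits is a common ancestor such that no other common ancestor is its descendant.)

ec9f84f

Ancestors of 0e55c8f: {0e55c8f, 584b463, afa1f89, d9d59e8, e923e56, ec9f84f}.
Ancestors of 5bc3406: {4bef887, 5b37a70, 5bc3406, ec9f84f}.
Common ancestors: {ec9f84f}.
The only common ancestor is ec9f84f, so it is the merge base.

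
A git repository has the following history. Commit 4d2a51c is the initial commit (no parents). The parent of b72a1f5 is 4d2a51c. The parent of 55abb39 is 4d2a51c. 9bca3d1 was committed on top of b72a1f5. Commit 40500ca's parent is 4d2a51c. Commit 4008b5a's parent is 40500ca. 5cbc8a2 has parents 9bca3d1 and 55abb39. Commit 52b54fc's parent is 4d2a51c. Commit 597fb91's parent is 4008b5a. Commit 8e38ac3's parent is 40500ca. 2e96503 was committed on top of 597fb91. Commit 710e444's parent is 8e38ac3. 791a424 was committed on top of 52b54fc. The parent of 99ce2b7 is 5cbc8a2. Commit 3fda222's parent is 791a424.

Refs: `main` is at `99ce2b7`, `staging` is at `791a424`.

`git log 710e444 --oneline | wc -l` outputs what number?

Walking parent pointers from 710e444: reachable set = {40500ca, 4d2a51c, 710e444, 8e38ac3}.
That is 4 commits.

4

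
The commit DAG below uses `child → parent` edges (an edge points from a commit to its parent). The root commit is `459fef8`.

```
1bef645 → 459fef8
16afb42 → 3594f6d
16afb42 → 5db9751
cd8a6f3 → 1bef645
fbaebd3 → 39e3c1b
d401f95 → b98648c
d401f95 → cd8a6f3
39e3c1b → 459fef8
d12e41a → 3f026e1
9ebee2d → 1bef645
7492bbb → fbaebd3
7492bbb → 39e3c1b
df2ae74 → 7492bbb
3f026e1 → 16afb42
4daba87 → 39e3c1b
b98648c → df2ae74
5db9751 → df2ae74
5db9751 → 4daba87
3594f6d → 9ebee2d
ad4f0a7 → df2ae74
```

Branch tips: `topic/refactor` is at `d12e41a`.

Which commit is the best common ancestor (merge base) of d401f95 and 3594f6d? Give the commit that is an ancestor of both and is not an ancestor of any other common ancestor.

1bef645

Ancestors of d401f95: {1bef645, 39e3c1b, 459fef8, 7492bbb, b98648c, cd8a6f3, d401f95, df2ae74, fbaebd3}.
Ancestors of 3594f6d: {1bef645, 3594f6d, 459fef8, 9ebee2d}.
Common ancestors: {1bef645, 459fef8}.
Among these, 1bef645 is not an ancestor of any other common ancestor — it is the merge base.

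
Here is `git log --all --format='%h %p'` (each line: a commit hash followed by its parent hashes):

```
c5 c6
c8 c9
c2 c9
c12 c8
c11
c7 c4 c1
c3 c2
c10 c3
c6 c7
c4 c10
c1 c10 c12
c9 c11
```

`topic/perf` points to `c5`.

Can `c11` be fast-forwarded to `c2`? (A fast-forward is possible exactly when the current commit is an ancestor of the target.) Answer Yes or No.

Yes

A fast-forward from c11 to c2 is possible iff c11 is an ancestor of c2.
Ancestors of c2: {c11, c2, c9}.
c11 is among them, so fast-forward is possible.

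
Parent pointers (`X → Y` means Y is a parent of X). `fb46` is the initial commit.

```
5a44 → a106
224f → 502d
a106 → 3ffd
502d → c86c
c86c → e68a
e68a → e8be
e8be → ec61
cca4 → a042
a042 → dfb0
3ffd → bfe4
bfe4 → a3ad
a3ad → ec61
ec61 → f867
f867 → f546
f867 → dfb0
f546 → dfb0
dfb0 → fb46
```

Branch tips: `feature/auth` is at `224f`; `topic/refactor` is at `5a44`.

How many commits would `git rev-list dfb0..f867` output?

Reachable from f867: {dfb0, f546, f867, fb46}.
Reachable from dfb0: {dfb0, fb46}.
In f867's history but not dfb0's: {f546, f867} — 2 commits.

2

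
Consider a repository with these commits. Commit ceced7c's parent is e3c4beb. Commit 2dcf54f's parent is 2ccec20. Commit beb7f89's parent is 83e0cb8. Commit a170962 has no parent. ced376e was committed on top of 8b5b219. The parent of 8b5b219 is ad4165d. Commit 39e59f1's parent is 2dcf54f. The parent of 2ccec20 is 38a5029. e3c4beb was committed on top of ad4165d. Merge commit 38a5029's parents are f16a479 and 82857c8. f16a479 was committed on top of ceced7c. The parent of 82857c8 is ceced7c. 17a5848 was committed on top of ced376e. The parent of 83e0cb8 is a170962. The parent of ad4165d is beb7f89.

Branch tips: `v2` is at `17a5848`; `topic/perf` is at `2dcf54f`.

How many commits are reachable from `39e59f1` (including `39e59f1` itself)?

Walking parent pointers from 39e59f1: reachable set = {2ccec20, 2dcf54f, 38a5029, 39e59f1, 82857c8, 83e0cb8, a170962, ad4165d, beb7f89, ceced7c, e3c4beb, f16a479}.
That is 12 commits.

12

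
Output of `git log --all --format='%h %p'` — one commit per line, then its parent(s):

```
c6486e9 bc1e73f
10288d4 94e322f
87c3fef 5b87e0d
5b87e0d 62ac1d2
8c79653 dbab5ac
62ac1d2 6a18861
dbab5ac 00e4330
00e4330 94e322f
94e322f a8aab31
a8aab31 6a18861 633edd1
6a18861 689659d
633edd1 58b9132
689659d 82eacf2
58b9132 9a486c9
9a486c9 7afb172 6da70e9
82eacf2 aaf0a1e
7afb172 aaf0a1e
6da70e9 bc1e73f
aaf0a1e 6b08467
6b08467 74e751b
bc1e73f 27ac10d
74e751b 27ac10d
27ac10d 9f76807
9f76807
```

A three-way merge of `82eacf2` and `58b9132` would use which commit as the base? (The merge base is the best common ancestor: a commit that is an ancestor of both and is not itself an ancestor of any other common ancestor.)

aaf0a1e

Ancestors of 82eacf2: {27ac10d, 6b08467, 74e751b, 82eacf2, 9f76807, aaf0a1e}.
Ancestors of 58b9132: {27ac10d, 58b9132, 6b08467, 6da70e9, 74e751b, 7afb172, 9a486c9, 9f76807, aaf0a1e, bc1e73f}.
Common ancestors: {27ac10d, 6b08467, 74e751b, 9f76807, aaf0a1e}.
Among these, aaf0a1e is not an ancestor of any other common ancestor — it is the merge base.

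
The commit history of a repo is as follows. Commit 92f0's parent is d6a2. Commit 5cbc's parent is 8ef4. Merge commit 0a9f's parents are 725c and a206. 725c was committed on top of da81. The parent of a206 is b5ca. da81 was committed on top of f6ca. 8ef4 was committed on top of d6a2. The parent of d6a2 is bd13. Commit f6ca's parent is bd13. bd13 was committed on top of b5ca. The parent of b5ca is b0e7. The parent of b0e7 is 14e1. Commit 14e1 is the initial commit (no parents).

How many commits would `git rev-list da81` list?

6

Walking parent pointers from da81: reachable set = {14e1, b0e7, b5ca, bd13, da81, f6ca}.
That is 6 commits.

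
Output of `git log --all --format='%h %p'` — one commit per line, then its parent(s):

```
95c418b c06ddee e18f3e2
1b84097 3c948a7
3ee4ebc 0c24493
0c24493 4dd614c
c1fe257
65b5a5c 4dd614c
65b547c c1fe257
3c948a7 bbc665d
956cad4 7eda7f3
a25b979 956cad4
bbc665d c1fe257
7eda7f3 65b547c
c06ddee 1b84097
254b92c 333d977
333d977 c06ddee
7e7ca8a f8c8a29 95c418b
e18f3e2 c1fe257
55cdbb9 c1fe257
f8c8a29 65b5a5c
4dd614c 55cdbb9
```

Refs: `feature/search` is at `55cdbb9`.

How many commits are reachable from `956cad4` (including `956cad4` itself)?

Walking parent pointers from 956cad4: reachable set = {65b547c, 7eda7f3, 956cad4, c1fe257}.
That is 4 commits.

4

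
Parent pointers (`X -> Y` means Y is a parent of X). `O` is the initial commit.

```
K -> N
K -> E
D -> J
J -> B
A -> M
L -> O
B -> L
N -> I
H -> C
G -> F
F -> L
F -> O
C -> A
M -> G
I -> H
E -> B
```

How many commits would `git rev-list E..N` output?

Reachable from N: {A, C, F, G, H, I, L, M, N, O}.
Reachable from E: {B, E, L, O}.
In N's history but not E's: {A, C, F, G, H, I, M, N} — 8 commits.

8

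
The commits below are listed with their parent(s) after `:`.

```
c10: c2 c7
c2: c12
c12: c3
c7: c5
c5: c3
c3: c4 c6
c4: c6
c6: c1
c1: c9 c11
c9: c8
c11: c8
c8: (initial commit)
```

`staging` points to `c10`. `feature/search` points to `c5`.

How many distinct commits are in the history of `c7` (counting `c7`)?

9

Walking parent pointers from c7: reachable set = {c1, c11, c3, c4, c5, c6, c7, c8, c9}.
That is 9 commits.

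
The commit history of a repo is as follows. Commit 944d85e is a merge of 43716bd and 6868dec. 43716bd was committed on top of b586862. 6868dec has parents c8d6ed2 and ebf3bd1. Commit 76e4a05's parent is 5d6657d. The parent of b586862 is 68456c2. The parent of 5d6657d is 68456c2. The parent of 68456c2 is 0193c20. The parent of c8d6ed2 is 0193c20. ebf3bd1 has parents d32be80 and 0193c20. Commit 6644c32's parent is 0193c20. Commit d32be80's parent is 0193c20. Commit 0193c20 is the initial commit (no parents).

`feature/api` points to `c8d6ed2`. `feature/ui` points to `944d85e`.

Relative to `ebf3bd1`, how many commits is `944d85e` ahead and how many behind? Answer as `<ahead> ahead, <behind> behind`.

Reachable from 944d85e: {0193c20, 43716bd, 68456c2, 6868dec, 944d85e, b586862, c8d6ed2, d32be80, ebf3bd1}.
Reachable from ebf3bd1: {0193c20, d32be80, ebf3bd1}.
Only in 944d85e's history (ahead): {43716bd, 68456c2, 6868dec, 944d85e, b586862, c8d6ed2} — 6.
Only in ebf3bd1's history (behind): {} — 0.

6 ahead, 0 behind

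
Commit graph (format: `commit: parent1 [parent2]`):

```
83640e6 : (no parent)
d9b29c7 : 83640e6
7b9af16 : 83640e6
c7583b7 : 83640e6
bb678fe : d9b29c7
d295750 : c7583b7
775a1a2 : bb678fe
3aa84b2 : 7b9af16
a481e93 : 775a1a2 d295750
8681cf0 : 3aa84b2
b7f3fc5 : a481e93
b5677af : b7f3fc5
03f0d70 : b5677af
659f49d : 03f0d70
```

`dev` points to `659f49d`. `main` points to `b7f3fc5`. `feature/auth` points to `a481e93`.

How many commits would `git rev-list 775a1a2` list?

Walking parent pointers from 775a1a2: reachable set = {775a1a2, 83640e6, bb678fe, d9b29c7}.
That is 4 commits.

4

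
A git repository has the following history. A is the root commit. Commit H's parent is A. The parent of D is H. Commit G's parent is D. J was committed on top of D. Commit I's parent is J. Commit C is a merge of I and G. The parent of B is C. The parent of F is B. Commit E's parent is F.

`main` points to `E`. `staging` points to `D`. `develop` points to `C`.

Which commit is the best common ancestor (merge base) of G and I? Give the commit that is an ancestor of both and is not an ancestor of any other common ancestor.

Ancestors of G: {A, D, G, H}.
Ancestors of I: {A, D, H, I, J}.
Common ancestors: {A, D, H}.
Among these, D is not an ancestor of any other common ancestor — it is the merge base.

D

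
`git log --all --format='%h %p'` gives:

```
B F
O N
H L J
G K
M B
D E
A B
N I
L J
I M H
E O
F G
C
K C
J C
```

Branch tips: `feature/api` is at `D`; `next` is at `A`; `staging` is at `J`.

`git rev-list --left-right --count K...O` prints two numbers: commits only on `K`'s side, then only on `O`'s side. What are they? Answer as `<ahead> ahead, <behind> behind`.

Reachable from K: {C, K}.
Reachable from O: {B, C, F, G, H, I, J, K, L, M, N, O}.
Only in K's history (ahead): {} — 0.
Only in O's history (behind): {B, F, G, H, I, J, L, M, N, O} — 10.

0 ahead, 10 behind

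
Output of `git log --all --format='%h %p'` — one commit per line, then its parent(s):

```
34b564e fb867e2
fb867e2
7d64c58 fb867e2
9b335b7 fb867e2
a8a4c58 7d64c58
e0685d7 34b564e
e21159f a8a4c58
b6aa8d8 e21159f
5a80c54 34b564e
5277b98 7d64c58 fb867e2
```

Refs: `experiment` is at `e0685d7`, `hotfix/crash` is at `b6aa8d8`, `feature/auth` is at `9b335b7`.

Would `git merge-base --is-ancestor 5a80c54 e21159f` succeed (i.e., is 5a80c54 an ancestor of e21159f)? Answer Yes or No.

Ancestors of e21159f: {7d64c58, a8a4c58, e21159f, fb867e2}.
5a80c54 is not in that set, so it is not an ancestor of e21159f.

No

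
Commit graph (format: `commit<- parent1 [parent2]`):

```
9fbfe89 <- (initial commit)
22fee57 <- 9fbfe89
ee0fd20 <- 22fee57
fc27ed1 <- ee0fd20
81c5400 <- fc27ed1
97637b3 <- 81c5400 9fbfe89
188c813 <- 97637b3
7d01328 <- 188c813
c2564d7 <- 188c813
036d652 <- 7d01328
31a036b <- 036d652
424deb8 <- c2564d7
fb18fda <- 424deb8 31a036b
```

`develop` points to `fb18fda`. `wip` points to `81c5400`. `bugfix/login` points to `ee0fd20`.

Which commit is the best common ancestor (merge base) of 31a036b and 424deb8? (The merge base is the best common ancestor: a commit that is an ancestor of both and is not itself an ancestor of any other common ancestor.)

188c813

Ancestors of 31a036b: {036d652, 188c813, 22fee57, 31a036b, 7d01328, 81c5400, 97637b3, 9fbfe89, ee0fd20, fc27ed1}.
Ancestors of 424deb8: {188c813, 22fee57, 424deb8, 81c5400, 97637b3, 9fbfe89, c2564d7, ee0fd20, fc27ed1}.
Common ancestors: {188c813, 22fee57, 81c5400, 97637b3, 9fbfe89, ee0fd20, fc27ed1}.
Among these, 188c813 is not an ancestor of any other common ancestor — it is the merge base.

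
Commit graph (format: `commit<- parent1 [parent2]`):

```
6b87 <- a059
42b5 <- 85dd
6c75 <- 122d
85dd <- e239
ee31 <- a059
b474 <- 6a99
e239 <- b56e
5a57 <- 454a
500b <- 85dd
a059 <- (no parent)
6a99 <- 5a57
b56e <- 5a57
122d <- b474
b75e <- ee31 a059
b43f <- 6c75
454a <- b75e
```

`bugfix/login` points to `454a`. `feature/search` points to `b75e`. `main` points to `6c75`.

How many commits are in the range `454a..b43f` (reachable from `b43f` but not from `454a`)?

6

Reachable from b43f: {122d, 454a, 5a57, 6a99, 6c75, a059, b43f, b474, b75e, ee31}.
Reachable from 454a: {454a, a059, b75e, ee31}.
In b43f's history but not 454a's: {122d, 5a57, 6a99, 6c75, b43f, b474} — 6 commits.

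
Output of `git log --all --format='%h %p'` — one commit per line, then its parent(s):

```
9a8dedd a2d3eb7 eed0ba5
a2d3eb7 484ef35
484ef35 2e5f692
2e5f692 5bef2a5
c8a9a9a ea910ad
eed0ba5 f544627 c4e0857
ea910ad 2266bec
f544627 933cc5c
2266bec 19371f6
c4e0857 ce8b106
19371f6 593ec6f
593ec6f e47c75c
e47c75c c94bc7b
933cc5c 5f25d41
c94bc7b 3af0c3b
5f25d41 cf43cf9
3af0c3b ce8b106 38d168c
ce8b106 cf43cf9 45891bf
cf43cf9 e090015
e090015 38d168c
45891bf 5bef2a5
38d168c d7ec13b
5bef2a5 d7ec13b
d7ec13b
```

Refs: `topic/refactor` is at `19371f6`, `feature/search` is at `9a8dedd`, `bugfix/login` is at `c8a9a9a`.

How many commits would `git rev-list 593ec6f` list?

Walking parent pointers from 593ec6f: reachable set = {38d168c, 3af0c3b, 45891bf, 593ec6f, 5bef2a5, c94bc7b, ce8b106, cf43cf9, d7ec13b, e090015, e47c75c}.
That is 11 commits.

11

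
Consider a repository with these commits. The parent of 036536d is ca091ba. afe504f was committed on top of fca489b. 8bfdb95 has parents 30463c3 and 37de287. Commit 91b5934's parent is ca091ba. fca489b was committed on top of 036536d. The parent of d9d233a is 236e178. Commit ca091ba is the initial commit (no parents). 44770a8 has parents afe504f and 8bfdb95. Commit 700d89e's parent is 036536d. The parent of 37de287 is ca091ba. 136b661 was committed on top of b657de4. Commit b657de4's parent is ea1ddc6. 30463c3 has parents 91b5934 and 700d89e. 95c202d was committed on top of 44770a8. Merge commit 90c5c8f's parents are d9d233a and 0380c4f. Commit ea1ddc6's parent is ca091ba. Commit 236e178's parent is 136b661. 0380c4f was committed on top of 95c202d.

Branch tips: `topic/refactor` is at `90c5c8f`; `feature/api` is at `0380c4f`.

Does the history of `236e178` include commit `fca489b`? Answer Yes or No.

No

Ancestors of 236e178: {136b661, 236e178, b657de4, ca091ba, ea1ddc6}.
fca489b is not in that set, so it is not an ancestor of 236e178.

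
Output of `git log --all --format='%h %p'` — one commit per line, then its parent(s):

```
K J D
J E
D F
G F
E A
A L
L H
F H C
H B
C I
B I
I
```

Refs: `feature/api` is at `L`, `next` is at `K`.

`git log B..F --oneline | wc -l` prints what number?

3

Reachable from F: {B, C, F, H, I}.
Reachable from B: {B, I}.
In F's history but not B's: {C, F, H} — 3 commits.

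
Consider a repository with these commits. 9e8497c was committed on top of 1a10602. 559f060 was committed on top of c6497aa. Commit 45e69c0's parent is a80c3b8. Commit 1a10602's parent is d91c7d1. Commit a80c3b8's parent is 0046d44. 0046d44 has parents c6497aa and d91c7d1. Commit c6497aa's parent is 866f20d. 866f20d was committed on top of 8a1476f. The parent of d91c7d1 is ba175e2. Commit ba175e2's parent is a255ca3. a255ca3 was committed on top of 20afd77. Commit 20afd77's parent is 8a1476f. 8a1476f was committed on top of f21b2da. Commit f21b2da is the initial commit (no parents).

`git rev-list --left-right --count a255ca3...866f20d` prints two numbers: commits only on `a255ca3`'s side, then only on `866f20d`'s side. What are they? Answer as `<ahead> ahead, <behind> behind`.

2 ahead, 1 behind

Reachable from a255ca3: {20afd77, 8a1476f, a255ca3, f21b2da}.
Reachable from 866f20d: {866f20d, 8a1476f, f21b2da}.
Only in a255ca3's history (ahead): {20afd77, a255ca3} — 2.
Only in 866f20d's history (behind): {866f20d} — 1.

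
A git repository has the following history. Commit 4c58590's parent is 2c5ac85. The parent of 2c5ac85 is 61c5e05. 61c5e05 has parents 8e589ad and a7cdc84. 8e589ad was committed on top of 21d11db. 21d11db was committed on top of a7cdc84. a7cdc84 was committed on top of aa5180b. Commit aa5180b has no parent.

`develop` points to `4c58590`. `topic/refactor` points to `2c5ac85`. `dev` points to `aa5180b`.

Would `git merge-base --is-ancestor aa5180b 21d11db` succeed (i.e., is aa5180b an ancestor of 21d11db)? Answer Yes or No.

Yes

Ancestors of 21d11db (commits reachable by following parents): {21d11db, a7cdc84, aa5180b}.
aa5180b is in that set, so it is an ancestor of 21d11db.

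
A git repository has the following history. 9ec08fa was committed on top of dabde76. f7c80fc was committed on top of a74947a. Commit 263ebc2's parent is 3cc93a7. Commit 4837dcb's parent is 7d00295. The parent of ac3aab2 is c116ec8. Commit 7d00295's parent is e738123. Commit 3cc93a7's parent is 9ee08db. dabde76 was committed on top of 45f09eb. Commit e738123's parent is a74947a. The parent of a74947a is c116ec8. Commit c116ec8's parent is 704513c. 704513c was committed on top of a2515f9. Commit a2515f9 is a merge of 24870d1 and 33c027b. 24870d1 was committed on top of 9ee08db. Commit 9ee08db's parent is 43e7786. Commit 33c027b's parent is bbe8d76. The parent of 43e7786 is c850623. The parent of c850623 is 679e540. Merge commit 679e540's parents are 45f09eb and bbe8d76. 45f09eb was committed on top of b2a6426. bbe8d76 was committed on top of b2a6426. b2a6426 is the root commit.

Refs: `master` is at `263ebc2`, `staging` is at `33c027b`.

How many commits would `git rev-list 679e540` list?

Walking parent pointers from 679e540: reachable set = {45f09eb, 679e540, b2a6426, bbe8d76}.
That is 4 commits.

4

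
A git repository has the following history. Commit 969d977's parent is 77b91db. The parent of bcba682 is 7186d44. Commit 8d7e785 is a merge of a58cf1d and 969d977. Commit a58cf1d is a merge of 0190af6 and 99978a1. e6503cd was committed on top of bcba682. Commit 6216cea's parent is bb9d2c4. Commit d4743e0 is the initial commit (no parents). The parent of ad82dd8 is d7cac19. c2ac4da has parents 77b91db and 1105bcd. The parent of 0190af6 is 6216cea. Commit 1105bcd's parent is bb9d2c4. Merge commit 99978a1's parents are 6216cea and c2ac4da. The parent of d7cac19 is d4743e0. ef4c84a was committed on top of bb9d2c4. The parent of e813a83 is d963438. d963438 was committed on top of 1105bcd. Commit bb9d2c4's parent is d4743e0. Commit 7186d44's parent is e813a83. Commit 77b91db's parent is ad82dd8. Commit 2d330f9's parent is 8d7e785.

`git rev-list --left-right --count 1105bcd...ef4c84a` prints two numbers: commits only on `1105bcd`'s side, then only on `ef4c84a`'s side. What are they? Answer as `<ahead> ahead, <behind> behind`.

1 ahead, 1 behind

Reachable from 1105bcd: {1105bcd, bb9d2c4, d4743e0}.
Reachable from ef4c84a: {bb9d2c4, d4743e0, ef4c84a}.
Only in 1105bcd's history (ahead): {1105bcd} — 1.
Only in ef4c84a's history (behind): {ef4c84a} — 1.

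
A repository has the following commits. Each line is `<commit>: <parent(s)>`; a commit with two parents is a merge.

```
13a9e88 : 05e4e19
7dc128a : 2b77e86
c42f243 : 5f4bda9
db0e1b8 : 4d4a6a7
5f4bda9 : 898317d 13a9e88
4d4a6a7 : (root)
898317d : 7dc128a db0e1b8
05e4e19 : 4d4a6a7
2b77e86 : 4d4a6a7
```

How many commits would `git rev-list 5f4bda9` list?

Walking parent pointers from 5f4bda9: reachable set = {05e4e19, 13a9e88, 2b77e86, 4d4a6a7, 5f4bda9, 7dc128a, 898317d, db0e1b8}.
That is 8 commits.

8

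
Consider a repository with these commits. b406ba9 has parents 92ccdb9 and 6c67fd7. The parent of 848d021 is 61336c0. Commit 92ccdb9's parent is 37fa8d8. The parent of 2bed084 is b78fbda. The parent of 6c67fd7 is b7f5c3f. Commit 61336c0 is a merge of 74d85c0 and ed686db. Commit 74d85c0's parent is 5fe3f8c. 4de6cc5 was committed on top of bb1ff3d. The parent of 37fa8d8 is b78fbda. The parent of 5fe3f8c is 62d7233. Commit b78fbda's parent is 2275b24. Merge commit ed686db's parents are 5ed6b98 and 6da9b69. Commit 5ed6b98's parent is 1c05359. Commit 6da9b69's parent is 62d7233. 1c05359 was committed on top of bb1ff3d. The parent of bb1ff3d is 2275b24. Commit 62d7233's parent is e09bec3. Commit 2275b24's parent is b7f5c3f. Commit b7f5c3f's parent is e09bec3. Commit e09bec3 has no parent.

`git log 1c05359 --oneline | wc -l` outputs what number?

5

Walking parent pointers from 1c05359: reachable set = {1c05359, 2275b24, b7f5c3f, bb1ff3d, e09bec3}.
That is 5 commits.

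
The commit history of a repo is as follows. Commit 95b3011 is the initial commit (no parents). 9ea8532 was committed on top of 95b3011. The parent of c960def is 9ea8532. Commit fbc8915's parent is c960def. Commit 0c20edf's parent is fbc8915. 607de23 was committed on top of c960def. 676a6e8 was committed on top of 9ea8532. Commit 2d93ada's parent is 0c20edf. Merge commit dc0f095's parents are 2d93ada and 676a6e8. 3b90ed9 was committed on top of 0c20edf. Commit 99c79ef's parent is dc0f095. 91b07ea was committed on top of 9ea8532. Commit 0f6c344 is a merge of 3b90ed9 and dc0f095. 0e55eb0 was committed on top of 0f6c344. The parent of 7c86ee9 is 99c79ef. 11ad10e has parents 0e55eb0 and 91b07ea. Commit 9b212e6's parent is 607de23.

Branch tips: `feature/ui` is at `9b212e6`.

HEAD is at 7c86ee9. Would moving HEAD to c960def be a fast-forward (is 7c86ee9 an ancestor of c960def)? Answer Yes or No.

No

A fast-forward from 7c86ee9 to c960def is possible iff 7c86ee9 is an ancestor of c960def.
Ancestors of c960def: {95b3011, 9ea8532, c960def}.
7c86ee9 is not among them, so fast-forward is not possible.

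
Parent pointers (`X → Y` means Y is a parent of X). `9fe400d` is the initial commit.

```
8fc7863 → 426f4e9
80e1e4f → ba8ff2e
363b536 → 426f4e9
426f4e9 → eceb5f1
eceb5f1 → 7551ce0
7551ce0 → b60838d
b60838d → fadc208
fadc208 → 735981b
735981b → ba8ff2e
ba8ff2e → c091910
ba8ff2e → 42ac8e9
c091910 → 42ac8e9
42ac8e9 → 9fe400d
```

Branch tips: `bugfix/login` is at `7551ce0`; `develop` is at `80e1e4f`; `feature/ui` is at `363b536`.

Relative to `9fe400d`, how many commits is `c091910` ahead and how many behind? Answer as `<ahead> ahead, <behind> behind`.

2 ahead, 0 behind

Reachable from c091910: {42ac8e9, 9fe400d, c091910}.
Reachable from 9fe400d: {9fe400d}.
Only in c091910's history (ahead): {42ac8e9, c091910} — 2.
Only in 9fe400d's history (behind): {} — 0.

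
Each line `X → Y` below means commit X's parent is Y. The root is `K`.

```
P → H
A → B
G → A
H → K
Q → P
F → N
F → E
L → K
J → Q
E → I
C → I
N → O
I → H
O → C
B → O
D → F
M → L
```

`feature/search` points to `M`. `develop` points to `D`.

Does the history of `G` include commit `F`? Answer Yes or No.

No

Ancestors of G: {A, B, C, G, H, I, K, O}.
F is not in that set, so it is not an ancestor of G.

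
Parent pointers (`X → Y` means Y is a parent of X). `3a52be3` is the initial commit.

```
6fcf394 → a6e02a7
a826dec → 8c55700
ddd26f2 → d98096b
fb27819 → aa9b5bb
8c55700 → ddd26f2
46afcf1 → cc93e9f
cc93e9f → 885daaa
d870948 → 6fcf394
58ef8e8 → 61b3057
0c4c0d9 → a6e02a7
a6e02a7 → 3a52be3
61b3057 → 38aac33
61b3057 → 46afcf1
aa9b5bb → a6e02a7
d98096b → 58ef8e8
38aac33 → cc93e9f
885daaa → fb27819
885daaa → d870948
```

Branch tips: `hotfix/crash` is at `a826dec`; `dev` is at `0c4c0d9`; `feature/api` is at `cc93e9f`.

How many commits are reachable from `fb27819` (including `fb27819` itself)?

4

Walking parent pointers from fb27819: reachable set = {3a52be3, a6e02a7, aa9b5bb, fb27819}.
That is 4 commits.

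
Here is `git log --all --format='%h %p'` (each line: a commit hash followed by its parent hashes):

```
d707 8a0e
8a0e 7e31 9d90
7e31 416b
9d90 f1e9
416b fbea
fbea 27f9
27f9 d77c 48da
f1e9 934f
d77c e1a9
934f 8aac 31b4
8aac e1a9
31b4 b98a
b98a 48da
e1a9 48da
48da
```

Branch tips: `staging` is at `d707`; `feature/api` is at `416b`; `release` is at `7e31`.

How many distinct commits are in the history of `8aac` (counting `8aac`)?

3

Walking parent pointers from 8aac: reachable set = {48da, 8aac, e1a9}.
That is 3 commits.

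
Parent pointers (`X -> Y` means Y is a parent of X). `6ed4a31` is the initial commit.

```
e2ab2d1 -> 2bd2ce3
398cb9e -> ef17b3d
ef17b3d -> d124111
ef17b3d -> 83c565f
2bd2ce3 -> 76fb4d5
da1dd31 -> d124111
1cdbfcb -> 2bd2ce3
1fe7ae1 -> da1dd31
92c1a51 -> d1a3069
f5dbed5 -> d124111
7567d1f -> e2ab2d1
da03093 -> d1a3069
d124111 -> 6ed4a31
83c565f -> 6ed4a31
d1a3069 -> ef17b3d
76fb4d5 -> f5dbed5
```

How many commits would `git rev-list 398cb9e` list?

5

Walking parent pointers from 398cb9e: reachable set = {398cb9e, 6ed4a31, 83c565f, d124111, ef17b3d}.
That is 5 commits.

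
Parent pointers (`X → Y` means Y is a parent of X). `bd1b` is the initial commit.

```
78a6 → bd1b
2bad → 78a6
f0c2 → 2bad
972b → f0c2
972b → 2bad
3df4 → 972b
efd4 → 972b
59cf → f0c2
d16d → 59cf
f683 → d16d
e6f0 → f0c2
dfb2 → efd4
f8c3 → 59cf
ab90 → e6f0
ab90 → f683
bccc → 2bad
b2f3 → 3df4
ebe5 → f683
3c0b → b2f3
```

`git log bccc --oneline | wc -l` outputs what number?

4

Walking parent pointers from bccc: reachable set = {2bad, 78a6, bccc, bd1b}.
That is 4 commits.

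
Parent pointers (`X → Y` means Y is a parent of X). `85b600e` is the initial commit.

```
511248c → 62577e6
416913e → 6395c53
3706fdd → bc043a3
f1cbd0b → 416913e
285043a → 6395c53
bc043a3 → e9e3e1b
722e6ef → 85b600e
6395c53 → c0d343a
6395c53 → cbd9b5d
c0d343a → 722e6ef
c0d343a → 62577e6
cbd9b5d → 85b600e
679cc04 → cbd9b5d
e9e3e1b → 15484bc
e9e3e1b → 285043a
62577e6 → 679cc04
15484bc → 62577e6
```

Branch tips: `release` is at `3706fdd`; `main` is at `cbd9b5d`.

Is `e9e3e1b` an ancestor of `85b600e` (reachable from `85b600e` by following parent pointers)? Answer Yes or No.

No

Ancestors of 85b600e: {85b600e}.
e9e3e1b is not in that set, so it is not an ancestor of 85b600e.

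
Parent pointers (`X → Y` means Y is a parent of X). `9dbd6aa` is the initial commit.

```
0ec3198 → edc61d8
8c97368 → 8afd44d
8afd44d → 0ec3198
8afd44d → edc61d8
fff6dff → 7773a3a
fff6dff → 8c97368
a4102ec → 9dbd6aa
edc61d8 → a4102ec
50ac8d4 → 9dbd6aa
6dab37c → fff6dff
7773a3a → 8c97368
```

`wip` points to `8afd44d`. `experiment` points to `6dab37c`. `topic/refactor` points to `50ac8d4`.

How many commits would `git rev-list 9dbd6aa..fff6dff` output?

7

Reachable from fff6dff: {0ec3198, 7773a3a, 8afd44d, 8c97368, 9dbd6aa, a4102ec, edc61d8, fff6dff}.
Reachable from 9dbd6aa: {9dbd6aa}.
In fff6dff's history but not 9dbd6aa's: {0ec3198, 7773a3a, 8afd44d, 8c97368, a4102ec, edc61d8, fff6dff} — 7 commits.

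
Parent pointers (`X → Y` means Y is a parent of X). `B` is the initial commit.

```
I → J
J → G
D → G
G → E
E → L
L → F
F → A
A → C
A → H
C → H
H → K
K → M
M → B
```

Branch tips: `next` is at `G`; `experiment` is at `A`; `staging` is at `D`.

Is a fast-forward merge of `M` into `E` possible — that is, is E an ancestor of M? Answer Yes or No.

A fast-forward from E to M is possible iff E is an ancestor of M.
Ancestors of M: {B, M}.
E is not among them, so fast-forward is not possible.

No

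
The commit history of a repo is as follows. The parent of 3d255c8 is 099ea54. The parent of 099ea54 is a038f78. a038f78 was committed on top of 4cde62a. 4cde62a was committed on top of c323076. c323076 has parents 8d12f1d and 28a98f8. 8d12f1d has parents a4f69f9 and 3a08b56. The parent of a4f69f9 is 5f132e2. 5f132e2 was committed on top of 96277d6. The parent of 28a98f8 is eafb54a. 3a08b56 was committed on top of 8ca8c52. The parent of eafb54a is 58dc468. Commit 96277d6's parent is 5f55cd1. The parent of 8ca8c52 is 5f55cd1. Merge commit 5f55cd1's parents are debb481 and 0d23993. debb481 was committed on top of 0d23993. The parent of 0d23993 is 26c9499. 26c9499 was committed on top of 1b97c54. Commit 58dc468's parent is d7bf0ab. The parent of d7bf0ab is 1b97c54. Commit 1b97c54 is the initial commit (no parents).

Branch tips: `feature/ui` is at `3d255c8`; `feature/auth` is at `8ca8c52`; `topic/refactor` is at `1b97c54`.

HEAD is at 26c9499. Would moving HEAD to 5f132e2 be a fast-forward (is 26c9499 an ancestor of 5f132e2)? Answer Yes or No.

A fast-forward from 26c9499 to 5f132e2 is possible iff 26c9499 is an ancestor of 5f132e2.
Ancestors of 5f132e2: {0d23993, 1b97c54, 26c9499, 5f132e2, 5f55cd1, 96277d6, debb481}.
26c9499 is among them, so fast-forward is possible.

Yes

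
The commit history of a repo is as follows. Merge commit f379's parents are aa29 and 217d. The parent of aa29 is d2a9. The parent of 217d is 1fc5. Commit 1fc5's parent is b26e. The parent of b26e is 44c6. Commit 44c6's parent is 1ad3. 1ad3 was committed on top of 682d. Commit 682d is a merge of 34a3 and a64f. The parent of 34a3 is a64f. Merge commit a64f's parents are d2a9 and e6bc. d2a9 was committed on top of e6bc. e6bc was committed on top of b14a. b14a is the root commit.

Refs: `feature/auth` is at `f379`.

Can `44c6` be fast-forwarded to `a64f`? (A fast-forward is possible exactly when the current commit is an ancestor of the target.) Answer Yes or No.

A fast-forward from 44c6 to a64f is possible iff 44c6 is an ancestor of a64f.
Ancestors of a64f: {a64f, b14a, d2a9, e6bc}.
44c6 is not among them, so fast-forward is not possible.

No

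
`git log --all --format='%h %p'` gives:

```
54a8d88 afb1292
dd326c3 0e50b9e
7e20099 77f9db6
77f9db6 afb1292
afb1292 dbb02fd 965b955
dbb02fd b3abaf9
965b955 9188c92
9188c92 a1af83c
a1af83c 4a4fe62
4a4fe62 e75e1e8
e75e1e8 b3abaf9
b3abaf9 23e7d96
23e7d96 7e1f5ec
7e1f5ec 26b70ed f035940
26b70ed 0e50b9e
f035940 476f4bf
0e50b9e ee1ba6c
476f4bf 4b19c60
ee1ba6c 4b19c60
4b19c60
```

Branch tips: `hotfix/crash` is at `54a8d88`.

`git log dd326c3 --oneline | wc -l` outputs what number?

Walking parent pointers from dd326c3: reachable set = {0e50b9e, 4b19c60, dd326c3, ee1ba6c}.
That is 4 commits.

4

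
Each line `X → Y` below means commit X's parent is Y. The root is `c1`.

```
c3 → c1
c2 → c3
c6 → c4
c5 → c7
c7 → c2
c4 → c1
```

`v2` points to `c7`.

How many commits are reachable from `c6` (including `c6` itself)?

Walking parent pointers from c6: reachable set = {c1, c4, c6}.
That is 3 commits.

3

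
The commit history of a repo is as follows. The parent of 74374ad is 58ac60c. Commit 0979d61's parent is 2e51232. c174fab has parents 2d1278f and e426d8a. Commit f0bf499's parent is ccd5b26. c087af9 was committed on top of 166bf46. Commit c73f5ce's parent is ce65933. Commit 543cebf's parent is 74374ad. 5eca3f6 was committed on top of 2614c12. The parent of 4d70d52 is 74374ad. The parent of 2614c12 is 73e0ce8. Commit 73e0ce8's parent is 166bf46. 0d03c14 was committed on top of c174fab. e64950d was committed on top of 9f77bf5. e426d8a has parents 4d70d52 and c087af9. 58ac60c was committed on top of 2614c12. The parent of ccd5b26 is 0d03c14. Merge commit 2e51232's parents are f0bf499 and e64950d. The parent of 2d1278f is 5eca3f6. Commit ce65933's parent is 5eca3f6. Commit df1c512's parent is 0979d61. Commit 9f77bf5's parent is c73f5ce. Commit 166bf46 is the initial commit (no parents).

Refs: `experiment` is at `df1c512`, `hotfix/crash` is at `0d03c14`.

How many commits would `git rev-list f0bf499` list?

14

Walking parent pointers from f0bf499: reachable set = {0d03c14, 166bf46, 2614c12, 2d1278f, 4d70d52, 58ac60c, 5eca3f6, 73e0ce8, 74374ad, c087af9, c174fab, ccd5b26, e426d8a, f0bf499}.
That is 14 commits.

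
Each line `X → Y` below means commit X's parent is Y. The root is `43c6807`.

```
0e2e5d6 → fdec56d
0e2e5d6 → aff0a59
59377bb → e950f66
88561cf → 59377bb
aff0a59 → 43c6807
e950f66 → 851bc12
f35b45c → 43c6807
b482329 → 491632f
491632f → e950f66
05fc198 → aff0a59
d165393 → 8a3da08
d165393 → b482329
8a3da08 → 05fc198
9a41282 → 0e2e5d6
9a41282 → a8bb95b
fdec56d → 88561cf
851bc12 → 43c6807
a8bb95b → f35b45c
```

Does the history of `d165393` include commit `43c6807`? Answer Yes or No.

Ancestors of d165393 (commits reachable by following parents): {05fc198, 43c6807, 491632f, 851bc12, 8a3da08, aff0a59, b482329, d165393, e950f66}.
43c6807 is in that set, so it is an ancestor of d165393.

Yes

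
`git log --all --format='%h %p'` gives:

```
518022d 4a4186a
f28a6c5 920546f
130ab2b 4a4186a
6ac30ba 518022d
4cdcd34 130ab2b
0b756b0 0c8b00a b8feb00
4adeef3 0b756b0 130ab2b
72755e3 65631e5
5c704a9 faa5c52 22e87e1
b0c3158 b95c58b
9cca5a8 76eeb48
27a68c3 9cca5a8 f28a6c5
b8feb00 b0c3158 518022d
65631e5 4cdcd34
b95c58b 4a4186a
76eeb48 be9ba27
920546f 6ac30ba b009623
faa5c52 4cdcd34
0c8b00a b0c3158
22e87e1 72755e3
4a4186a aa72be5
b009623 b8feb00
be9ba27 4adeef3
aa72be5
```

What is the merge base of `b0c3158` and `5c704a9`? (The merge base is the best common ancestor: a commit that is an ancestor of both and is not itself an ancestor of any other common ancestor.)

Ancestors of b0c3158: {4a4186a, aa72be5, b0c3158, b95c58b}.
Ancestors of 5c704a9: {130ab2b, 22e87e1, 4a4186a, 4cdcd34, 5c704a9, 65631e5, 72755e3, aa72be5, faa5c52}.
Common ancestors: {4a4186a, aa72be5}.
Among these, 4a4186a is not an ancestor of any other common ancestor — it is the merge base.

4a4186a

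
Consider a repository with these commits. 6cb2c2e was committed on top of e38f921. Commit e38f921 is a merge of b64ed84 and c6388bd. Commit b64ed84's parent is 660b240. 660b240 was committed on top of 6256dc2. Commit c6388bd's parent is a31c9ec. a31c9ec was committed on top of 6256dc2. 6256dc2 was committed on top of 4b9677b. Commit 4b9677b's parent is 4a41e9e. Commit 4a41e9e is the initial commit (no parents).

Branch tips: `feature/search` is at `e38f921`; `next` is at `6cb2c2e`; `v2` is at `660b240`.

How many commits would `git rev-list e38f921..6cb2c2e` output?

1

Reachable from 6cb2c2e: {4a41e9e, 4b9677b, 6256dc2, 660b240, 6cb2c2e, a31c9ec, b64ed84, c6388bd, e38f921}.
Reachable from e38f921: {4a41e9e, 4b9677b, 6256dc2, 660b240, a31c9ec, b64ed84, c6388bd, e38f921}.
In 6cb2c2e's history but not e38f921's: {6cb2c2e} — 1 commit.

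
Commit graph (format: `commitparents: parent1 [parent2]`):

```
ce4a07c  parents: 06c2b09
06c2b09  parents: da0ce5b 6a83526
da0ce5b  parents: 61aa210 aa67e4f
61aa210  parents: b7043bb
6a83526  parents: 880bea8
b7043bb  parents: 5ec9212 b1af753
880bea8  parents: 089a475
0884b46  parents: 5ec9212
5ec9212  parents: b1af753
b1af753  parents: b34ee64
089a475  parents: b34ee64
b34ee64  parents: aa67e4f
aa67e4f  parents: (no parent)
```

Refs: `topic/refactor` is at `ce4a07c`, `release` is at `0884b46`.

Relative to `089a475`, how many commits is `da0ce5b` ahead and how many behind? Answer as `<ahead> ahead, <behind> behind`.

Reachable from da0ce5b: {5ec9212, 61aa210, aa67e4f, b1af753, b34ee64, b7043bb, da0ce5b}.
Reachable from 089a475: {089a475, aa67e4f, b34ee64}.
Only in da0ce5b's history (ahead): {5ec9212, 61aa210, b1af753, b7043bb, da0ce5b} — 5.
Only in 089a475's history (behind): {089a475} — 1.

5 ahead, 1 behind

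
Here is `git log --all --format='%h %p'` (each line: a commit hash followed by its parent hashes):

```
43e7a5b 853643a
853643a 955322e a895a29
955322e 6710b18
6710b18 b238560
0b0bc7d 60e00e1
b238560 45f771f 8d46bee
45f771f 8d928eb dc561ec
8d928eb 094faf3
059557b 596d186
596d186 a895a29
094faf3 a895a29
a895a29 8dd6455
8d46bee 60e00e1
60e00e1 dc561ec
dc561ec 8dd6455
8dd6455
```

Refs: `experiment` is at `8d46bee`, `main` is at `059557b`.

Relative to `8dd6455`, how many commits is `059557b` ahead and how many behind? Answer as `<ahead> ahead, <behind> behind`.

3 ahead, 0 behind

Reachable from 059557b: {059557b, 596d186, 8dd6455, a895a29}.
Reachable from 8dd6455: {8dd6455}.
Only in 059557b's history (ahead): {059557b, 596d186, a895a29} — 3.
Only in 8dd6455's history (behind): {} — 0.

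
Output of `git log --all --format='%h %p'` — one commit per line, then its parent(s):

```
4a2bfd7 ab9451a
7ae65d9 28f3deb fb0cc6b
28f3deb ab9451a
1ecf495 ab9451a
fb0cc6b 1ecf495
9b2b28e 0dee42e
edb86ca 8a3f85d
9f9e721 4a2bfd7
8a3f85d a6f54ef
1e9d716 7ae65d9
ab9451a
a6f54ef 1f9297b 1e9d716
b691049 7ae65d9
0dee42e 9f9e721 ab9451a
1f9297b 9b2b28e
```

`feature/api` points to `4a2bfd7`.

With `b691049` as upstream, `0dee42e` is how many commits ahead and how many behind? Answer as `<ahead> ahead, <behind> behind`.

3 ahead, 5 behind

Reachable from 0dee42e: {0dee42e, 4a2bfd7, 9f9e721, ab9451a}.
Reachable from b691049: {1ecf495, 28f3deb, 7ae65d9, ab9451a, b691049, fb0cc6b}.
Only in 0dee42e's history (ahead): {0dee42e, 4a2bfd7, 9f9e721} — 3.
Only in b691049's history (behind): {1ecf495, 28f3deb, 7ae65d9, b691049, fb0cc6b} — 5.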